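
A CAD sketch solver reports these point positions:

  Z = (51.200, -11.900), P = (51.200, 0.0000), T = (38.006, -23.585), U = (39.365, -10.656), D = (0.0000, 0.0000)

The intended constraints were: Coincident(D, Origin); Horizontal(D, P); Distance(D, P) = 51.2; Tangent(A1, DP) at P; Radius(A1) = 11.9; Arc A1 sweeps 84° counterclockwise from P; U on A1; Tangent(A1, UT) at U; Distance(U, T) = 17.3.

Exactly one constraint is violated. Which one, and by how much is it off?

Distance(U, T) = 17.3 — off by 4.30.

D = (0.00, 0.00) ✓; D.y = 0.00, P.y = 0.00 ✓; |DP| = 51.20 ✓; ∠(ZP, PD) = 90.00° ✓; |ZP| = 11.90 ✓; bearing(Z→U) − bearing(Z→P) = 84.00° ✓; |ZU| = 11.90 ✓; ∠(ZU, UT) = 90.00° ✓; |UT| = 13.00 ✗.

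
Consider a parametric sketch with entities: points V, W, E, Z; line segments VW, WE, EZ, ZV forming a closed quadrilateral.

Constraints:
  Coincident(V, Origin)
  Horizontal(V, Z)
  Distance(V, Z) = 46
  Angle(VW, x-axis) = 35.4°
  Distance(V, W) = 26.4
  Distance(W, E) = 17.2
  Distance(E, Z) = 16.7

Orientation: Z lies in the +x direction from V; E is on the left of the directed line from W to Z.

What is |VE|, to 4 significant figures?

41.53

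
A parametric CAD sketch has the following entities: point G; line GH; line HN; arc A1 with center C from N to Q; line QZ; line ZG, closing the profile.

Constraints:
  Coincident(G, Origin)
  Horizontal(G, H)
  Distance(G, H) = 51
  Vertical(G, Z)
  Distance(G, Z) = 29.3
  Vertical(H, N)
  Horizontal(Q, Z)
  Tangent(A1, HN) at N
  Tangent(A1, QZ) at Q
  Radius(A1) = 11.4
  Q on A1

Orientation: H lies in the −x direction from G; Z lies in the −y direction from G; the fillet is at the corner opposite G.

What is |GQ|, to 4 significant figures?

49.26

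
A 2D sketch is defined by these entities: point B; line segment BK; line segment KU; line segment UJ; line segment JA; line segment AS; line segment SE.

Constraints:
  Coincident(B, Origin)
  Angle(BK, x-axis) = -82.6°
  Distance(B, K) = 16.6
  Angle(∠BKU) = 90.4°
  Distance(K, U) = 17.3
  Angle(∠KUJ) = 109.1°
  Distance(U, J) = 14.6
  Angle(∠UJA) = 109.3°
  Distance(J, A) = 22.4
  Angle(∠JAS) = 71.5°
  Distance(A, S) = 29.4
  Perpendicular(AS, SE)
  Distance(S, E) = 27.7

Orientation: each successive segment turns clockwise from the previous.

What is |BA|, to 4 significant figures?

12.04

∠KUJ = 109.1° gives UJ at 116.9° from the x-axis; with |UJ| = 14.6, J = (-21.61, -5.789). ∠UJA = 109.3° gives JA at 46.20° from the x-axis; with |JA| = 22.4, A = (-6.103, 10.38). Then |BA| = |A − B| = 12.04.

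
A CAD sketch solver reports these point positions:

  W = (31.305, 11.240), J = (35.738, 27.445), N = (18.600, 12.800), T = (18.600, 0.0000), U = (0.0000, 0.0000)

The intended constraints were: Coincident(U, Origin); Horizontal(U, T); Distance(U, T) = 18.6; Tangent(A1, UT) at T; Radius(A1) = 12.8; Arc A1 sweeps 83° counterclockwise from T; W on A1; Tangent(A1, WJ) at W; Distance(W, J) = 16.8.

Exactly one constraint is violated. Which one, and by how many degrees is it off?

Tangent(A1, WJ) at W — off by 8.30°.

U = (0.00, 0.00) ✓; U.y = 0.00, T.y = 0.00 ✓; |UT| = 18.60 ✓; ∠(NT, TU) = 90.00° ✓; |NT| = 12.80 ✓; bearing(N→W) − bearing(N→T) = 83.00° ✓; |NW| = 12.80 ✓; ∠(NW, WJ) = 98.30° ✗; |WJ| = 16.80 ✓.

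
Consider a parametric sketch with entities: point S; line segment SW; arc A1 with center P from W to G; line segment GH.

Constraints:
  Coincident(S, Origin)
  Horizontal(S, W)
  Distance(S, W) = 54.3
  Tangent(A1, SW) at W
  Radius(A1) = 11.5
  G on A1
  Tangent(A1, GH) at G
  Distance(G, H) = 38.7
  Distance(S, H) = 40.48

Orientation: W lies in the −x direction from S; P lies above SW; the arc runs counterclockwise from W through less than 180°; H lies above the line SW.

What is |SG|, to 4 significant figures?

45.53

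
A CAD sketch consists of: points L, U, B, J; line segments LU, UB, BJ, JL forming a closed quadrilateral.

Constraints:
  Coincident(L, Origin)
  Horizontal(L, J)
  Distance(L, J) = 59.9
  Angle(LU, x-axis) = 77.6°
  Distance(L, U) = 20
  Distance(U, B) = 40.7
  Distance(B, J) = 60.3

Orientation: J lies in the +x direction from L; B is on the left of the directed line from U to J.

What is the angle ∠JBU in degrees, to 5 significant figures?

68.247°

Checks: |UB| = 40.70 ✓; |BJ| = 60.30 ✓.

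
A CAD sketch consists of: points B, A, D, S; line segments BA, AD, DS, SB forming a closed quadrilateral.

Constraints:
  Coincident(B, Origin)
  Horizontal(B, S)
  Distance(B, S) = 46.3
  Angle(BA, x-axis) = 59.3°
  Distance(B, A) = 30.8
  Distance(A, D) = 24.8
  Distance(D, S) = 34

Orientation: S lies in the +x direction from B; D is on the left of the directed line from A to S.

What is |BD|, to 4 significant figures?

51.73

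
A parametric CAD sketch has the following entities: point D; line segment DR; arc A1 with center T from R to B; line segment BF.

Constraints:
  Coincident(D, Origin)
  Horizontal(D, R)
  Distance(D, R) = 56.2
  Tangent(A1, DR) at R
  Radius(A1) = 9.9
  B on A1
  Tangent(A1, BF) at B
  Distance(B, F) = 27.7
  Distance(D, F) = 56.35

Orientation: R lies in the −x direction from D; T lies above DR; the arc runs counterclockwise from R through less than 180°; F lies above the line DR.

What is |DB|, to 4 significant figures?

47.19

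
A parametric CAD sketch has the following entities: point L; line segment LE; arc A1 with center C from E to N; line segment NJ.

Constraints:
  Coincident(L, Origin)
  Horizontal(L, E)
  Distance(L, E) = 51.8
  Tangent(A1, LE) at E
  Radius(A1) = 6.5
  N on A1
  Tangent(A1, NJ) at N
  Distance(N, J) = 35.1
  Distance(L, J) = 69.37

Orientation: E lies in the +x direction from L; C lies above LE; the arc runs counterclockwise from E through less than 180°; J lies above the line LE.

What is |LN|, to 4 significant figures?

58.70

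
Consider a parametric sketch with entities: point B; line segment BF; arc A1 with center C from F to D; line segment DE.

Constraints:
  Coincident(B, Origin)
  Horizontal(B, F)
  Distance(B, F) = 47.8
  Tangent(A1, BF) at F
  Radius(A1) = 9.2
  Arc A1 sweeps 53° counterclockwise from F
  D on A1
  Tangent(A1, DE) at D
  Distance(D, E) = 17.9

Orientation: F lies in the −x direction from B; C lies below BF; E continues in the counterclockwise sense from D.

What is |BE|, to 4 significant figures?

68.32

B is at the origin; BF is horizontal with |BF| = 47.8 and F on the −x side, so F = (-47.80, 0.000). The tangent condition forces CF to be normal to BF, so C = F + (0, -9.2) = (-47.80, -9.200). On A1, F sits at bearing 90° from C; a 53° counterclockwise sweep puts D at bearing 143°, so D = C + 9.2·(cos 143°, sin 143°) = (-55.15, -3.663). A1 meets DE tangentially, so CD is at right angles to DE, so DE runs along (−sin 143°, cos 143°); with |DE| = 17.9, E = (-65.92, -17.96). Then |BE| = |E − B| = 68.32.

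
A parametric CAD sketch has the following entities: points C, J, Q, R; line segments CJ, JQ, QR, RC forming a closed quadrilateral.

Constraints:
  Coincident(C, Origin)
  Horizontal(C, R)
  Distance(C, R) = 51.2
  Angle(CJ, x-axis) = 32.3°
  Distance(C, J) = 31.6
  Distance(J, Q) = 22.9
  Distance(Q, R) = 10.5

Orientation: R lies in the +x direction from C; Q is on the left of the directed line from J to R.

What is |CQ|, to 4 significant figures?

49.66

C is at the origin; C and R share the same y with |CR| = 51.2 and R in +x, so R = (51.2, 0). CJ runs at 32.3° with |CJ| = 31.6, so J = (26.71, 16.89). Q is determined by |JQ| = 22.9 and |QR| = 10.5 together: it lies at the intersection of circle(J, 22.9) and circle(R, 10.5). With |JR| = 29.75, the foot of the radical line on JR is 21.83 from J and the perpendicular offset is √(22.9² − 21.83²) = 6.903. Taking the left-of-JR solution: Q = (48.60, 10.17).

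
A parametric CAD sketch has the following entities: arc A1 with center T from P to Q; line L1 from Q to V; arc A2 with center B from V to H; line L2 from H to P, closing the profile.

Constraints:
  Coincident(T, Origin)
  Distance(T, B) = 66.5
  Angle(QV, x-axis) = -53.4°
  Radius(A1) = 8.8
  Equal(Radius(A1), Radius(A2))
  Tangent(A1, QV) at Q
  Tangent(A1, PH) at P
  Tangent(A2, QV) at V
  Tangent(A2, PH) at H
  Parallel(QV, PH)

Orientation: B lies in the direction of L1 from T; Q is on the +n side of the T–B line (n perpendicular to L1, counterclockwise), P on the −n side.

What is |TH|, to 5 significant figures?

67.080

The slot axis is L1's direction at -53.4°, so u = (cos -53.4°, sin -53.4°) = (0.59622, -0.80282) and n = (−sin -53.4°, cos -53.4°) = (0.80282, 0.59622). T is at the origin and B lies 66.5 along u from T, so B = 66.5·u = (39.649, -53.387). Tangency of A1 to both parallel lines with radius 8.8 puts Q and P at T ± 8.8·n: Q = (7.0648, 5.2468), P = (-7.0648, -5.2468). Equal radii place V and H the same way about B: V = B + 8.8·n = (46.714, -48.141), H = B − 8.8·n = (32.584, -58.634). Then |TH| = |H − T| = 67.080.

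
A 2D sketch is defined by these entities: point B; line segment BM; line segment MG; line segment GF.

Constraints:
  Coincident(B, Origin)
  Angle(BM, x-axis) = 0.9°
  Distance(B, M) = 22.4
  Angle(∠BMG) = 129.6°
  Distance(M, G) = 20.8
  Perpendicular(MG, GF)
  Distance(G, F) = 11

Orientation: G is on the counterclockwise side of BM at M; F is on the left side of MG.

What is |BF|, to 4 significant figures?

35.63

B is at the origin; BM runs at 0.9° with length 22.4, so M = 22.4·(cos 0.9°, sin 0.9°) = (22.40, 0.3518). ∠BMG = 129.6°, so MG runs at 0.9° + (180° − 129.6°) = 51.30° from the x-axis; with |MG| = 20.8, G = M + 20.8·(cos 51.30°, sin 51.30°) = (35.40, 16.58). MG ⟂ GF; with |GF| = 11.0 on the left of MG, F = G + 11.0·(-0.7804, 0.6252) = (26.82, 23.46). Then |BF| = |F − B| = 35.63.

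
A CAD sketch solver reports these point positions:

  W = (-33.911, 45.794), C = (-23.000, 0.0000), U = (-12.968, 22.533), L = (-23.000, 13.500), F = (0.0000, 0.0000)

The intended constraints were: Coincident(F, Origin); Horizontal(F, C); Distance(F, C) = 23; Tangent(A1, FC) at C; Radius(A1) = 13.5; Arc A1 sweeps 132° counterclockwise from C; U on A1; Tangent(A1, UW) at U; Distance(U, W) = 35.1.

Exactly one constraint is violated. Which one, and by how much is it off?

Distance(U, W) = 35.1 — off by 3.80.

F = (0.00, 0.00) ✓; F.y = 0.00, C.y = 0.00 ✓; |FC| = 23.00 ✓; ∠(LC, CF) = 90.00° ✓; |LC| = 13.50 ✓; bearing(L→U) − bearing(L→C) = 132.0° ✓; |LU| = 13.50 ✓; ∠(LU, UW) = 90.00° ✓; |UW| = 31.30 ✗.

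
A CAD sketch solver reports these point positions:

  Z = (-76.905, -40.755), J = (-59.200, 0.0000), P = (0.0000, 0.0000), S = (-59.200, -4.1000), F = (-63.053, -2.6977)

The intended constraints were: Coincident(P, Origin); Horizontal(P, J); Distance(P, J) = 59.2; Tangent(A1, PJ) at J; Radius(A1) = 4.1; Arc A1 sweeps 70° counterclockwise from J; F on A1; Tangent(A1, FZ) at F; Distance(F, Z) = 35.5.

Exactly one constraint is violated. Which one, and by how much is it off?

Distance(F, Z) = 35.5 — off by 5.00.

P = (0.00, 0.00) ✓; P.y = 0.00, J.y = 0.00 ✓; |PJ| = 59.20 ✓; ∠(SJ, JP) = 90.00° ✓; |SJ| = 4.100 ✓; bearing(S→F) − bearing(S→J) = 70.00° ✓; |SF| = 4.100 ✓; ∠(SF, FZ) = 90.00° ✓; |FZ| = 40.50 ✗.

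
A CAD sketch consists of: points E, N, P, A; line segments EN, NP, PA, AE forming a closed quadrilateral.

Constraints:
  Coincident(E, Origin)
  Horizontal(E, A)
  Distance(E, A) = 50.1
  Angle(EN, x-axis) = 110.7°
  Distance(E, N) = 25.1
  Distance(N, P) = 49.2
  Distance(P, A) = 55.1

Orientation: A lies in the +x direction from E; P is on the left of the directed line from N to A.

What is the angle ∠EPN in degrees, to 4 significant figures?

23.66°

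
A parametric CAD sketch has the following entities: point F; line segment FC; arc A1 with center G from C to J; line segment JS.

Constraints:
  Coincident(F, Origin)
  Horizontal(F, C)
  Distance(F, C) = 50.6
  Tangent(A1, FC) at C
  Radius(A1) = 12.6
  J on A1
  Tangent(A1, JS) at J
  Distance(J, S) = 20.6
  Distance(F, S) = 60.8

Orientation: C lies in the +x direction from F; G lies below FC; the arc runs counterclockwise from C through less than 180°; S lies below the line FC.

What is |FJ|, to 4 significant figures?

43.34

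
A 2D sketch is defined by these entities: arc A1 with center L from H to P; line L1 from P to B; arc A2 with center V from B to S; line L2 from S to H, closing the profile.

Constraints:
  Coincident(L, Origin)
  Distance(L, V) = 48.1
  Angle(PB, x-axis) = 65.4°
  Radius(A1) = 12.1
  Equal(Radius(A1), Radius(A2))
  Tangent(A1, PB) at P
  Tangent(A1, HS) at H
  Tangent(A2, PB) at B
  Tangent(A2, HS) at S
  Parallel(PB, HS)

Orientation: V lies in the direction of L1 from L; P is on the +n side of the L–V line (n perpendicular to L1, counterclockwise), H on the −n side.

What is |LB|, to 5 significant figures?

49.599

The slot axis is L1's direction at 65.4°, so u = (cos 65.4°, sin 65.4°) = (0.41628, 0.90924) and n = (−sin 65.4°, cos 65.4°) = (-0.90924, 0.41628). L is at the origin and V lies 48.1 along u from L, so V = 48.1·u = (20.023, 43.734). Tangency of A1 to both parallel lines with radius 12.1 puts P and H at L ± 12.1·n: P = (-11.002, 5.0370), H = (11.002, -5.0370). Equal radii place B and S the same way about V: B = V + 12.1·n = (9.0213, 48.771), S = V − 12.1·n = (31.025, 38.697). Then |LB| = |B − L| = 49.599.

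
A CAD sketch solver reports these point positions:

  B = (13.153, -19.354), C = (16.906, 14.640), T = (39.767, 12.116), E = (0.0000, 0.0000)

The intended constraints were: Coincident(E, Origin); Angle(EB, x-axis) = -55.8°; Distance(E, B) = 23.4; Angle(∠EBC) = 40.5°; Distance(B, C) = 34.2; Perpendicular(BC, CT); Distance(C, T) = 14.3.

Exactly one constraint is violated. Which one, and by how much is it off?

Distance(C, T) = 14.3 — off by 8.70.

E = (0.00, 0.00) ✓; EB at -55.80° ✓; |EB| = 23.40 ✓; ∠EBC = 40.50° ✓; |BC| = 34.20 ✓; ∠(BC, CT) = 90.00° ✓; |CT| = 23.00 ✗.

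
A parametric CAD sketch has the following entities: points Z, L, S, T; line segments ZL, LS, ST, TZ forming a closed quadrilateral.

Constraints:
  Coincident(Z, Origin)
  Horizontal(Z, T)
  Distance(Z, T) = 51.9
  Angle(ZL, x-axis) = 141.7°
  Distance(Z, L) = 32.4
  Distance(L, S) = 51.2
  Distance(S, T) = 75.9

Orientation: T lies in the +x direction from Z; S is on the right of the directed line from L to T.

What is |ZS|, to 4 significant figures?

35.23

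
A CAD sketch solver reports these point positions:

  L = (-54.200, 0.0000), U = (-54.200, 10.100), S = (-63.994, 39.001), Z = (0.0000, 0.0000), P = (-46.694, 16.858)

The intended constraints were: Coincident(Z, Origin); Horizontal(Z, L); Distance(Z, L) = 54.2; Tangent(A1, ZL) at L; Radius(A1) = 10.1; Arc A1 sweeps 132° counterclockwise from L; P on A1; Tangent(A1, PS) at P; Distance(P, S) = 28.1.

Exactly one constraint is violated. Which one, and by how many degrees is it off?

Tangent(A1, PS) at P — off by 4.00°.

Z = (0.00, 0.00) ✓; Z.y = 0.00, L.y = 0.00 ✓; |ZL| = 54.20 ✓; ∠(UL, LZ) = 90.00° ✓; |UL| = 10.10 ✓; bearing(U→P) − bearing(U→L) = 132.0° ✓; |UP| = 10.10 ✓; ∠(UP, PS) = 94.00° ✗; |PS| = 28.10 ✓.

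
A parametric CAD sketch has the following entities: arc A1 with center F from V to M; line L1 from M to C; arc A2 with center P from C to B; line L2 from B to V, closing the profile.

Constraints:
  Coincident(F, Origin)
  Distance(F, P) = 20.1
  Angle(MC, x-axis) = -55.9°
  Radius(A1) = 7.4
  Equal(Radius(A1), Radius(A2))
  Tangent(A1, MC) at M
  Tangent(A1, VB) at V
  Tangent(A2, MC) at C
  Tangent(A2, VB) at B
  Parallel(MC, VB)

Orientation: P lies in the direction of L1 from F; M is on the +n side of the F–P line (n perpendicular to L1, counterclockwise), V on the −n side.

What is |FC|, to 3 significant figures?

21.4

The slot axis is L1's direction at -55.9°, so u = (cos -55.9°, sin -55.9°) = (0.561, -0.828) and n = (−sin -55.9°, cos -55.9°) = (0.828, 0.561). F is at the origin and P lies 20.1 along u from F, so P = 20.1·u = (11.3, -16.6). Tangency of A1 to both parallel lines with radius 7.4 puts M and V at F ± 7.4·n: M = (6.13, 4.15), V = (-6.13, -4.15). Equal radii place C and B the same way about P: C = P + 7.4·n = (17.4, -12.5), B = P − 7.4·n = (5.14, -20.8). Then |FC| = |C − F| = 21.4.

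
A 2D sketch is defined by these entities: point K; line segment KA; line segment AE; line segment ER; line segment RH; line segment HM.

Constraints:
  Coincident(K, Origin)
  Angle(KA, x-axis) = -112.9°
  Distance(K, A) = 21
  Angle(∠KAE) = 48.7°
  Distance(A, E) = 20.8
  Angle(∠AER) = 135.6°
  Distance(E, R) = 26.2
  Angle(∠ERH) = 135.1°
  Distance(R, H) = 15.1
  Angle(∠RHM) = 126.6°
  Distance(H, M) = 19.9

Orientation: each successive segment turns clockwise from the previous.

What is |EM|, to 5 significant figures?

45.593

K is at the origin; KA runs at -112.9° with length 21.0, so A = (-8.1716, -19.345). ∠KAE = 48.7° gives AE at 115.80° from the x-axis; with |AE| = 20.8, E = (-17.224, -0.61826). ∠AER = 135.6° gives ER at 71.400° from the x-axis; with |ER| = 26.2, R = (-8.8677, 24.213). ∠ERH = 135.1° gives RH at 26.500° from the x-axis; with |RH| = 15.1, H = (4.6458, 30.951). ∠RHM = 126.6° gives HM at -26.900° from the x-axis; with |HM| = 19.9, M = (22.393, 21.947). Then |EM| = |M − E| = 45.593.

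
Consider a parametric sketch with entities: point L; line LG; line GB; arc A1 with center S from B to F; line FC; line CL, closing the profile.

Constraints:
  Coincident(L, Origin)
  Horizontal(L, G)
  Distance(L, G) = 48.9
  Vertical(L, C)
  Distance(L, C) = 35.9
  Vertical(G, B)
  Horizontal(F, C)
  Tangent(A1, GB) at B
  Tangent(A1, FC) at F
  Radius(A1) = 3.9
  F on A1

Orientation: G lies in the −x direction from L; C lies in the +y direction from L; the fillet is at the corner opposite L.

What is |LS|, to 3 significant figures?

55.2

L is at the origin; LG is horizontal with |LG| = 48.9 and G on the −x side, so G = (-48.9, 0.00). LC is vertical with |LC| = 35.9 and C on the +y side, so C = (0.00, 35.9). The virtual corner opposite L is at (-48.9, 35.9). The tangent condition forces SB to be normal to GB and since A1 is tangent to FC there, SF ⟂ FC, with radius 3.9, so the center S sits 3.9 in from both sides at S = (-45.0, 32.0). Then |LS| = |S − L| = 55.2.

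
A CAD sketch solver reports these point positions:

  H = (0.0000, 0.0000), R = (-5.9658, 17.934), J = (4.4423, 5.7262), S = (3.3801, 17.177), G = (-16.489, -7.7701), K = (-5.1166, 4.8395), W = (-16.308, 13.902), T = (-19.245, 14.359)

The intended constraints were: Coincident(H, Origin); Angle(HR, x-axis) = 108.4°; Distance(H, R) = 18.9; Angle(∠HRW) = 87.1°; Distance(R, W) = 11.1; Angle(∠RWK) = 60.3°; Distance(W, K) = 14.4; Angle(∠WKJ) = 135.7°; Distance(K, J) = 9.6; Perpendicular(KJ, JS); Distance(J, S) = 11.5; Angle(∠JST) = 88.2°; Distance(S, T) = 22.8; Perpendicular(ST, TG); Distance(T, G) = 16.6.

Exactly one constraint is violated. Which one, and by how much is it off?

Distance(T, G) = 16.6 — off by 5.70.

H = (0.00, 0.00) ✓; HR at 108.4° ✓; |HR| = 18.90 ✓; ∠HRW = 87.10° ✓; |RW| = 11.10 ✓; ∠RWK = 60.30° ✓; |WK| = 14.40 ✓; ∠WKJ = 135.7° ✓; |KJ| = 9.600 ✓; ∠(KJ, JS) = 90.00° ✓; |JS| = 11.50 ✓; ∠JST = 88.20° ✓; |ST| = 22.80 ✓; ∠(ST, TG) = 90.00° ✓; |TG| = 22.30 ✗.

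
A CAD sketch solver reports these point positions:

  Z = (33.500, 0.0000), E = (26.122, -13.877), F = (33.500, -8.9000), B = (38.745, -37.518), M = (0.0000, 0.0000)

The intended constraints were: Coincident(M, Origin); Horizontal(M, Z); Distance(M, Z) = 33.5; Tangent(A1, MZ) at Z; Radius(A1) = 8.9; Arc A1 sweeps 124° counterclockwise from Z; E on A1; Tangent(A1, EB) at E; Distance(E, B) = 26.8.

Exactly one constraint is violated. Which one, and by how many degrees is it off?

Tangent(A1, EB) at E — off by 5.90°.

M = (0.00, 0.00) ✓; M.y = 0.00, Z.y = 0.00 ✓; |MZ| = 33.50 ✓; ∠(FZ, ZM) = 90.00° ✓; |FZ| = 8.900 ✓; bearing(F→E) − bearing(F→Z) = 124.0° ✓; |FE| = 8.900 ✓; ∠(FE, EB) = 95.90° ✗; |EB| = 26.80 ✓.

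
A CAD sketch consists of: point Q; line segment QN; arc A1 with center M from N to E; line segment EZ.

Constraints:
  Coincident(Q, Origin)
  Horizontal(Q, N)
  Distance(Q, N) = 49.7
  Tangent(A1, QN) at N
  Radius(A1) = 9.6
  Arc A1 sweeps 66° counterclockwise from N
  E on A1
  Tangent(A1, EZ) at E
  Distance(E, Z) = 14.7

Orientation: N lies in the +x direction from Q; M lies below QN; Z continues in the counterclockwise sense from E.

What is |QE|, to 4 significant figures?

41.32

Tangency of A1 to QN means the radius MN is perpendicular to QN, so M = N + (0, -9.6) = (49.70, -9.600). On A1, N sits at bearing 90° from M; a 66° counterclockwise sweep puts E at bearing 156°, so E = M + 9.6·(cos 156°, sin 156°) = (40.93, -5.695). Then |QE| = |E − Q| = 41.32.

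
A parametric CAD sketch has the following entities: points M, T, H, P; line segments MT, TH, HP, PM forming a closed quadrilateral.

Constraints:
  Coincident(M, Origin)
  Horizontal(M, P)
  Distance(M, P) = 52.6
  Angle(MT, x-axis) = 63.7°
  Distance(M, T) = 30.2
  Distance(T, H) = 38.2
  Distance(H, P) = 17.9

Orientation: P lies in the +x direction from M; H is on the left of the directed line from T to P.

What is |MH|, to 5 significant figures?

53.468

M is at the origin; MP is horizontal with |MP| = 52.6 and P in +x, so P = (52.6, 0). MT runs at 63.7° with |MT| = 30.2, so T = (13.381, 27.074). H is determined by |TH| = 38.2 and |HP| = 17.9 together: it lies at the intersection of circle(T, 38.2) and circle(P, 17.9). With |TP| = 47.657, the foot of the radical line on TP is 35.777 from T and the perpendicular offset is √(38.2² − 35.777²) = 13.389. Taking the left-of-TP solution: H = (50.430, 17.768).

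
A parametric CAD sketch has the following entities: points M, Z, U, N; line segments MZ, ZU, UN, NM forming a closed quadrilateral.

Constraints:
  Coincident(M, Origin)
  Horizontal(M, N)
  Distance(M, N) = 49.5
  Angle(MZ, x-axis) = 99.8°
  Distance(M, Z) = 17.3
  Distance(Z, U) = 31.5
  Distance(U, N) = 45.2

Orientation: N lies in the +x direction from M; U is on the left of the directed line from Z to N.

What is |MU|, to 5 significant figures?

42.314

M is at the origin; M and N share the same y with |MN| = 49.5 and N in +x, so N = (49.5, 0). MZ runs at 99.8° with |MZ| = 17.3, so Z = (-2.9446, 17.048). U is determined by |ZU| = 31.5 and |UN| = 45.2 together: it lies at the intersection of circle(Z, 31.5) and circle(N, 45.2). With |ZN| = 55.146, the foot of the radical line on ZN is 18.046 from Z and the perpendicular offset is √(31.5² − 18.046²) = 25.819. Taking the left-of-ZN solution: U = (22.198, 36.023).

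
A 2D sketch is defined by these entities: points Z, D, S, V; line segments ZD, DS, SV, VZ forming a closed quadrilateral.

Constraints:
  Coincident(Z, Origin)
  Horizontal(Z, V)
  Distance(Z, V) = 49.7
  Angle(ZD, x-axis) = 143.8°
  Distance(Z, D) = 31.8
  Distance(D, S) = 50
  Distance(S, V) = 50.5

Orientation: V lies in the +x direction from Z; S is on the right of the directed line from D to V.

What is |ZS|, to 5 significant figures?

21.843

Checks: |DS| = 50.00 ✓; |SV| = 50.50 ✓.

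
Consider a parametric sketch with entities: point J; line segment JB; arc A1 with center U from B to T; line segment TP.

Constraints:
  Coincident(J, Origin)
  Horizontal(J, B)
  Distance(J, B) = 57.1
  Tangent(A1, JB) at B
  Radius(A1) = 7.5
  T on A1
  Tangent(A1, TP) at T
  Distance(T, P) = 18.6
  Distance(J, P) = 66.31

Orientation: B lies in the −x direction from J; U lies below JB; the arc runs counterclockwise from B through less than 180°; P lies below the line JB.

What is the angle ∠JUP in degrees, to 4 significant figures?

107.1°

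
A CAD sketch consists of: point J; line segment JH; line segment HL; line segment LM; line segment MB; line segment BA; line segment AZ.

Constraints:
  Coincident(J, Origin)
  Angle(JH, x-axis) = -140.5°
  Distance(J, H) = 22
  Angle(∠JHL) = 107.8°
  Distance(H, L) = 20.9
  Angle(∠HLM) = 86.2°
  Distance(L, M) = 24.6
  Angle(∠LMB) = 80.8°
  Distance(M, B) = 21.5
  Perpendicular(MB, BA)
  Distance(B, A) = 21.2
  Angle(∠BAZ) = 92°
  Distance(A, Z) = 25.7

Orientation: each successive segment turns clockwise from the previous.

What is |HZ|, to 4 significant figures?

28.59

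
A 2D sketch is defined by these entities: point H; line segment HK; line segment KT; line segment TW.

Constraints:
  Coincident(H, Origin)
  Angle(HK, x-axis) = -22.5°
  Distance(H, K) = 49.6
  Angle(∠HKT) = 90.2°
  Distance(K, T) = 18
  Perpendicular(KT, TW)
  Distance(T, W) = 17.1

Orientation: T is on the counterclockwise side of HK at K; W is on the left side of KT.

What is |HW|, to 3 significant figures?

37.2

H is at the origin; HK runs at -22.5° with length 49.6, so K = 49.6·(cos -22.5°, sin -22.5°) = (45.8, -19.0). ∠HKT = 90.2°, so KT runs at -22.5° + (180° − 90.2°) = 67.3° from the x-axis; with |KT| = 18.0, T = K + 18.0·(cos 67.3°, sin 67.3°) = (52.8, -2.38). KT ⟂ TW; with |TW| = 17.1 on the left of KT, W = T + 17.1·(-0.923, 0.386) = (37.0, 4.22). Then |HW| = |W − H| = 37.2.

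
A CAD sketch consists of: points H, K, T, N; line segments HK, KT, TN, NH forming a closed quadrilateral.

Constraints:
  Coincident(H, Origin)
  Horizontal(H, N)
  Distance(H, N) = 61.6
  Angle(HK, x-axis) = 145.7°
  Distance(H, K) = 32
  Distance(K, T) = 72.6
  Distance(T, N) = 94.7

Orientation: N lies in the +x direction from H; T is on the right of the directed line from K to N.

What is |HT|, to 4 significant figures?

56.27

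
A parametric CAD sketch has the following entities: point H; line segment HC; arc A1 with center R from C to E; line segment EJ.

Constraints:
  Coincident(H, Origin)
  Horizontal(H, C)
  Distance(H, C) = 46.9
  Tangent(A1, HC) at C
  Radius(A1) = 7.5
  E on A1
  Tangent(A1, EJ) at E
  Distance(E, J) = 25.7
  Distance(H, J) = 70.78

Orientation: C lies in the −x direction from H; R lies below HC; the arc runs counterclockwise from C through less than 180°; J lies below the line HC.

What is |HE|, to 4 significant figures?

53.68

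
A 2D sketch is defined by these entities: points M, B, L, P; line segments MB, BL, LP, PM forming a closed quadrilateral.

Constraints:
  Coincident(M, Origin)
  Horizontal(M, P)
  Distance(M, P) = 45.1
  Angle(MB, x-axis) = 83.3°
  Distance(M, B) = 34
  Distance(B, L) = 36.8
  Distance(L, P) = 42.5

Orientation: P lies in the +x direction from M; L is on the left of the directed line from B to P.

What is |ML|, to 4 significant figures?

57.98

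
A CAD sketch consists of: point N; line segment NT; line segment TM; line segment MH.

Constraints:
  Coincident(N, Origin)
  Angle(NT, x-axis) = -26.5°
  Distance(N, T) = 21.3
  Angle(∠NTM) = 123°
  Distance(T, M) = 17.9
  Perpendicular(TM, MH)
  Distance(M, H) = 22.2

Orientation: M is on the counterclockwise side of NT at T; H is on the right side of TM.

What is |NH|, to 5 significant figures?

49.753

N is at the origin; NT runs at -26.5° with length 21.3, so T = 21.3·(cos -26.5°, sin -26.5°) = (19.062, -9.5040). ∠NTM = 123.0°, so TM runs at -26.5° + (180° − 123.0°) = 30.500° from the x-axis; with |TM| = 17.9, M = T + 17.9·(cos 30.500°, sin 30.500°) = (34.485, -0.41908). TM is perpendicular to MH; with |MH| = 22.2 on the right of TM, H = M + 22.2·(0.50754, -0.86163) = (45.753, -19.547). Then |NH| = |H − N| = 49.753.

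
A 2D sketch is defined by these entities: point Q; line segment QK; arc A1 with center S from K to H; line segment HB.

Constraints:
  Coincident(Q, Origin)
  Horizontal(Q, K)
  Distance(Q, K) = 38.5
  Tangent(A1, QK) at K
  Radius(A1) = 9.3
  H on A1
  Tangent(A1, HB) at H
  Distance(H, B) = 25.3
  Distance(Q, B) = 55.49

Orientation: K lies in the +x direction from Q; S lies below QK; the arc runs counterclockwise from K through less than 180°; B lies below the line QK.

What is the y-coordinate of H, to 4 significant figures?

-13.69

Checks: Q.y = 0.00, K.y = 0.00 ✓; |SH| = 9.300 ✓; ∠(SH, HB) = 90.00° ✓; |HB| = 25.30 ✓; |QB| = 55.49 ✓.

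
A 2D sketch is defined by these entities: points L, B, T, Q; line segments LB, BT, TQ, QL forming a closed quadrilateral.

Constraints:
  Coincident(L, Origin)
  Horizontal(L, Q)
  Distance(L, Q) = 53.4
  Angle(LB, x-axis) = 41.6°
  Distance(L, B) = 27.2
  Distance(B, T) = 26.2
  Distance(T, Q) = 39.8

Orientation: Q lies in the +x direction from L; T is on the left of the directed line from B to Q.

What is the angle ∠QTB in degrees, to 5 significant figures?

65.905°

L is at the origin; L and Q share the same y with |LQ| = 53.4 and Q in +x, so Q = (53.4, 0). LB runs at 41.6° with |LB| = 27.2, so B = (20.340, 18.059). T is determined by |BT| = 26.2 and |TQ| = 39.8 together: it lies at the intersection of circle(B, 26.2) and circle(Q, 39.8). With |BQ| = 37.671, the foot of the radical line on BQ is 6.9215 from B and the perpendicular offset is √(26.2² − 6.9215²) = 25.269. Taking the left-of-BQ solution: T = (38.528, 36.917).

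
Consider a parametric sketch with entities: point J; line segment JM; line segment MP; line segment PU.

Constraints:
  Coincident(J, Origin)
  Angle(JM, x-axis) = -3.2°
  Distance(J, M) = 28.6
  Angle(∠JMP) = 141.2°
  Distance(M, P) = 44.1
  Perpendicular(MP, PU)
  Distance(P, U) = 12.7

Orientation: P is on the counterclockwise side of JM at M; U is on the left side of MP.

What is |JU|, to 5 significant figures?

66.594

J is at the origin; JM runs at -3.2° with length 28.6, so M = 28.6·(cos -3.2°, sin -3.2°) = (28.555, -1.5965). ∠JMP = 141.2°, so MP runs at -3.2° + (180° − 141.2°) = 35.600° from the x-axis; with |MP| = 44.1, P = M + 44.1·(cos 35.600°, sin 35.600°) = (64.413, 24.075). MP ⟂ PU; with |PU| = 12.7 on the left of MP, U = P + 12.7·(-0.58212, 0.81310) = (57.020, 34.402). Then |JU| = |U − J| = 66.594.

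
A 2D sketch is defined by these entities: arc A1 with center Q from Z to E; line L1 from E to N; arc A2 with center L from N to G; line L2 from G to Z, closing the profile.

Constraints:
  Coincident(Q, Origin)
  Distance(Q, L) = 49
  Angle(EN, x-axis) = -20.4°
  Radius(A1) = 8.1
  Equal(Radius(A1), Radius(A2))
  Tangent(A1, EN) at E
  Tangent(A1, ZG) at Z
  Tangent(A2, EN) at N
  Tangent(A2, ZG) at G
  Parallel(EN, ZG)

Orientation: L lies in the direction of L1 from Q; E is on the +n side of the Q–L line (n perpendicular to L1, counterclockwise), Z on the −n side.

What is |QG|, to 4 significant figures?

49.66

Tangency of A1 to both parallel lines with radius 8.1 puts E and Z at Q ± 8.1·n: E = (2.823, 7.592), Z = (-2.823, -7.592). Equal radii place N and G the same way about L: N = L + 8.1·n = (48.75, -9.488), G = L − 8.1·n = (43.10, -24.67). Then |QG| = |G − Q| = 49.66.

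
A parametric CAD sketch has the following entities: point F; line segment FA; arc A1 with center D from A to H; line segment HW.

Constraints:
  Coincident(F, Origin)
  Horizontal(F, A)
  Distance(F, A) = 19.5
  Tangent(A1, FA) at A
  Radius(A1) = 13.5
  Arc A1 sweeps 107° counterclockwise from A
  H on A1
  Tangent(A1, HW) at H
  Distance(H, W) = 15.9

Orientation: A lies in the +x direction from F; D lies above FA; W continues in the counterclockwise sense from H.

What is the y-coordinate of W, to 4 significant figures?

32.65

On A1, A sits at bearing -90° from D; a 107° counterclockwise sweep puts H at bearing 17°, so H = D + 13.5·(cos 17°, sin 17°) = (32.41, 17.45). Tangency of A1 to HW means the radius DH is perpendicular to HW, so HW runs along (−sin 17°, cos 17°); with |HW| = 15.9, W = (27.76, 32.65). So W.y = 32.65.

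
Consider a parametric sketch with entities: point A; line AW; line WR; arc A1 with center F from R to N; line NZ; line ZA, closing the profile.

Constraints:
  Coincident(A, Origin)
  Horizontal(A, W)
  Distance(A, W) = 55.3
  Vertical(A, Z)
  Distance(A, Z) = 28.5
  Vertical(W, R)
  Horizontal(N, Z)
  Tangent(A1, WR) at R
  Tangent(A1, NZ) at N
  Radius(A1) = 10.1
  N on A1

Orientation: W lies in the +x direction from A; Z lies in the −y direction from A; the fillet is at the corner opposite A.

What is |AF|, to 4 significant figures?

48.80

A is at the origin; AW is horizontal with |AW| = 55.3 and W on the +x side, so W = (55.30, 0.000). AZ is vertical with |AZ| = 28.5 and Z on the −y side, so Z = (0.000, -28.50). The virtual corner opposite A is at (55.30, -28.50). Since A1 is tangent to WR there, FR ⟂ WR and A1 meets NZ tangentially, so FN is at right angles to NZ, with radius 10.1, so the center F sits 10.1 in from both sides at F = (45.20, -18.40). Then |AF| = |F − A| = 48.80.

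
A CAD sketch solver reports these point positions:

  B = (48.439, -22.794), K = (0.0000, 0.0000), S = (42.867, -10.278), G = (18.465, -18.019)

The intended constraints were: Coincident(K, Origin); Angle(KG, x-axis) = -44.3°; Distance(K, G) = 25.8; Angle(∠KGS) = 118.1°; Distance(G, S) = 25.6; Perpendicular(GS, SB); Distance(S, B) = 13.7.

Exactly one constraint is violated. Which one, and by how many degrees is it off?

Perpendicular(GS, SB) — off by 6.40°.

K = (0.00, 0.00) ✓; KG at -44.30° ✓; |KG| = 25.80 ✓; ∠KGS = 118.1° ✓; |GS| = 25.60 ✓; ∠(GS, SB) = 83.60° ✗; |SB| = 13.70 ✓.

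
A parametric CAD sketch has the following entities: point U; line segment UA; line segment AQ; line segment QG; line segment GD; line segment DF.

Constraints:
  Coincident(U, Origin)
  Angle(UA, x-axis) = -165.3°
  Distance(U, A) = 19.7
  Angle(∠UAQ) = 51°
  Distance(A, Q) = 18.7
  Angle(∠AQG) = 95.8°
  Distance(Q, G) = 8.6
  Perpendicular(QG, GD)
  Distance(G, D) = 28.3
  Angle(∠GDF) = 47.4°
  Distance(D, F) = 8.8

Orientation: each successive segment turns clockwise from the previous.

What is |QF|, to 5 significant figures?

22.444

U is at the origin; UA runs at -165.3° with length 19.7, so A = (-19.055, -4.9990). ∠UAQ = 51.0° gives AQ at 65.700° from the x-axis; with |AQ| = 18.7, Q = (-11.360, 12.044). ∠AQG = 95.8° gives QG at -18.500° from the x-axis; with |QG| = 8.6, G = (-3.2043, 9.3154). QG ⟂ GD, so GD runs at -108.50°; with |GD| = 28.3, D = (-12.184, -17.522). ∠GDF = 47.4° gives DF at 118.90° from the x-axis; with |DF| = 8.8, F = (-16.437, -9.8181). Then |QF| = |F − Q| = 22.444.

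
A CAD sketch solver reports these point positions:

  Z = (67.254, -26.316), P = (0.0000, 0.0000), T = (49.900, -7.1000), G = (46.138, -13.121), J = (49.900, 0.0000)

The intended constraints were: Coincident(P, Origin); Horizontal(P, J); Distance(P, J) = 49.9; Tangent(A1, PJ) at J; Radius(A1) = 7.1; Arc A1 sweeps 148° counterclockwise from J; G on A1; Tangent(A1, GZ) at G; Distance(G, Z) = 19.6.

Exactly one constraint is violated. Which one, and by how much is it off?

Distance(G, Z) = 19.6 — off by 5.30.

P = (0.00, 0.00) ✓; P.y = 0.00, J.y = 0.00 ✓; |PJ| = 49.90 ✓; ∠(TJ, JP) = 90.00° ✓; |TJ| = 7.100 ✓; bearing(T→G) − bearing(T→J) = 148.0° ✓; |TG| = 7.100 ✓; ∠(TG, GZ) = 90.00° ✓; |GZ| = 24.90 ✗.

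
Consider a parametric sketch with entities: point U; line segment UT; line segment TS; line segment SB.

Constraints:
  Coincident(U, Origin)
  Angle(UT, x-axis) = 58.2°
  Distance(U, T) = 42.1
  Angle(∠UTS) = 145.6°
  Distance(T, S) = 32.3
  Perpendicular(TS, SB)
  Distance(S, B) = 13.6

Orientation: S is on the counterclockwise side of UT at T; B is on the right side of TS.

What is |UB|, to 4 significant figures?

76.76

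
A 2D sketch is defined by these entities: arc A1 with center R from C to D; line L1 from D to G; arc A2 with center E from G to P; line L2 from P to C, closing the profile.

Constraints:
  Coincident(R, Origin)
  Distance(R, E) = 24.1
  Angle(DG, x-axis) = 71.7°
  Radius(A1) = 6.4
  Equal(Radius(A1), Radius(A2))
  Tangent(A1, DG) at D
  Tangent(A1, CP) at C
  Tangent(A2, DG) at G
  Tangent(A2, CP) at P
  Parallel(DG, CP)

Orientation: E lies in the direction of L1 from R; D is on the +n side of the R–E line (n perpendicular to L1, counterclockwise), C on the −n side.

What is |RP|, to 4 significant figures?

24.94

Tangency of A1 to both parallel lines with radius 6.4 puts D and C at R ± 6.4·n: D = (-6.076, 2.010), C = (6.076, -2.010). Equal radii place G and P the same way about E: G = E + 6.4·n = (1.491, 24.89), P = E − 6.4·n = (13.64, 20.87). Then |RP| = |P − R| = 24.94.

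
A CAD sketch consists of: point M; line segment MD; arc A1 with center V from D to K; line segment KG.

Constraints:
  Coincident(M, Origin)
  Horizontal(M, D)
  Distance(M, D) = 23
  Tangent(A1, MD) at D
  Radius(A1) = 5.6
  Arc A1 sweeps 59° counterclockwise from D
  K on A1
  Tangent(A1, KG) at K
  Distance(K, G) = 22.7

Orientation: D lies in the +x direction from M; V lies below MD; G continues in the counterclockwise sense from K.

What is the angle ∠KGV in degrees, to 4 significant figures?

13.86°

M is at the origin; M and D share the same y with |MD| = 23.0 and D on the +x side, so D = (23.00, 0.000). The tangent condition forces VD to be normal to MD, so V = D + (0, -5.6) = (23.00, -5.600). On A1, D sits at bearing 90° from V; a 59° counterclockwise sweep puts K at bearing 149°, so K = V + 5.6·(cos 149°, sin 149°) = (18.20, -2.716). Tangency of A1 to KG means the radius VK is perpendicular to KG, so KG runs along (−sin 149°, cos 149°); with |KG| = 22.7, G = (6.508, -22.17). Then cos ∠KGV = GK·GV / (|GK||GV|), giving 13.86°.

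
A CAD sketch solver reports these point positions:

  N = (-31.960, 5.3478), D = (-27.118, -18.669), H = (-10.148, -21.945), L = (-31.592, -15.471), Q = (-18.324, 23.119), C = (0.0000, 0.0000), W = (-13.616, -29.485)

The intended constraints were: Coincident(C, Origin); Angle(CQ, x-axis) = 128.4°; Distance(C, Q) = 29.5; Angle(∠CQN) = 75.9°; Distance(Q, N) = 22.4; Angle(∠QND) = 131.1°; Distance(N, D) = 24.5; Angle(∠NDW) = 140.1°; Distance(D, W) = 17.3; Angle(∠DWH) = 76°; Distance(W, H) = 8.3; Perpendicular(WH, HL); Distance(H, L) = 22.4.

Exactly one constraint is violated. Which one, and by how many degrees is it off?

Perpendicular(WH, HL) — off by 7.90°.

C = (0.00, 0.00) ✓; CQ at 128.4° ✓; |CQ| = 29.50 ✓; ∠CQN = 75.90° ✓; |QN| = 22.40 ✓; ∠QND = 131.1° ✓; |ND| = 24.50 ✓; ∠NDW = 140.1° ✓; |DW| = 17.30 ✓; ∠DWH = 76.00° ✓; |WH| = 8.299 ✓; ∠(WH, HL) = 97.90° ✗; |HL| = 22.40 ✓.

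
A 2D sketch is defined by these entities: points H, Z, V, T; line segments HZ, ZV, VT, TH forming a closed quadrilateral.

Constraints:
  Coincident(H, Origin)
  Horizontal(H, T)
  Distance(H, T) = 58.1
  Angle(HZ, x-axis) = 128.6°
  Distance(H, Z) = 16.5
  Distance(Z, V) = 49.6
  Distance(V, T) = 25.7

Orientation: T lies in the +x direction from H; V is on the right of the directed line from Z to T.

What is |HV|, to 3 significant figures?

35.3

H is at the origin; HT is horizontal with |HT| = 58.1 and T in +x, so T = (58.1, 0). HZ runs at 128.6° with |HZ| = 16.5, so Z = (-10.3, 12.9). V is determined by |ZV| = 49.6 and |VT| = 25.7 together: it lies at the intersection of circle(Z, 49.6) and circle(T, 25.7). With |ZT| = 69.6, the foot of the radical line on ZT is 47.7 from Z and the perpendicular offset is √(49.6² − 47.7²) = 13.5. Taking the right-of-ZT solution: V = (34.1, -9.21).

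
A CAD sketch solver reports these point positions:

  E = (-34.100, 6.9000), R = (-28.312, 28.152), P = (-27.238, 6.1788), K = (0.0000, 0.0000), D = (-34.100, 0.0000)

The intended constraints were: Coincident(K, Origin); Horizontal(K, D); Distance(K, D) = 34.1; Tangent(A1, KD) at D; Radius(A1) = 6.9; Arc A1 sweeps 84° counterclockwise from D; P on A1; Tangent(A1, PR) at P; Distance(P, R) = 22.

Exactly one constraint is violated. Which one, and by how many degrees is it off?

Tangent(A1, PR) at P — off by 8.80°.

K = (0.00, 0.00) ✓; K.y = 0.00, D.y = 0.00 ✓; |KD| = 34.10 ✓; ∠(ED, DK) = 90.00° ✓; |ED| = 6.900 ✓; bearing(E→P) − bearing(E→D) = 84.00° ✓; |EP| = 6.900 ✓; ∠(EP, PR) = 81.20° ✗; |PR| = 22.00 ✓.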